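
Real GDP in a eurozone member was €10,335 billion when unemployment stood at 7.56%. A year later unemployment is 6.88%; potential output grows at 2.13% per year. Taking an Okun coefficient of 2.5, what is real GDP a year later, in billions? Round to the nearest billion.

€10,731 billion

Δu = 6.88 - 7.56 = -0.68 points.
Okun's law (growth form): g_Y = g_Y* - β × Δu = 2.13 - 2.5 × (-0.68) = 2.13 + 1.7 = 3.83%.
Real GDP in the next year = 10335 × (1 + 3.83/100) = 10335 × 1.0383 ≈ 10731 billion.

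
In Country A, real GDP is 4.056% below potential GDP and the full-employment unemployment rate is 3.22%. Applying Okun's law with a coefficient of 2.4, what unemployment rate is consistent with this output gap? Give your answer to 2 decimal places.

4.91%

From Okun's law, u - u* = -(output gap)/β = -(-4.056)/2.4 = 1.69 points.
So u = 3.22 + 1.69 = 4.91%.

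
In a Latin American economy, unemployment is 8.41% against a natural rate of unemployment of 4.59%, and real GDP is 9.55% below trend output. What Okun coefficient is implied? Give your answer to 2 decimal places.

β ≈ 2.50

Okun's law: output gap = -β × (u - u*).
-9.55 = -β × (8.41 - 4.59) = -β × 3.82, so β = 9.55/3.82 = 2.50.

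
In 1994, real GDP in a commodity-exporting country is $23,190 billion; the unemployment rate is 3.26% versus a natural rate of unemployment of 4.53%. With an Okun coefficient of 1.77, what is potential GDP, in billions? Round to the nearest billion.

Unemployment gap = 3.26 - 4.53 = -1.27 points, so output gap = -1.77 × (-1.27) = 2.2479%.
Since Y = Y* × (1 + gap/100), Y* = 23190/1.022479 ≈ 22680 billion.

$22,680 billion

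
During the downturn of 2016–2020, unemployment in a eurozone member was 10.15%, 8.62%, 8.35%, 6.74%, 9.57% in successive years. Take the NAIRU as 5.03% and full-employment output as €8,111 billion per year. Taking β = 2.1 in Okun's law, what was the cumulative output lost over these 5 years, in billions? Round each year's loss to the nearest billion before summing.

€3,112 billion

Year 2016: gap = -2.1 × (10.15 - 5.03) = -10.752%, loss ≈ 8111 × 10.752/100 ≈ 872.
Year 2017: gap = -2.1 × (8.62 - 5.03) = -7.539%, loss ≈ 8111 × 7.539/100 ≈ 611.
Year 2018: gap = -2.1 × (8.35 - 5.03) = -6.972%, loss ≈ 8111 × 6.972/100 ≈ 565.
Year 2019: gap = -2.1 × (6.74 - 5.03) = -3.591%, loss ≈ 8111 × 3.591/100 ≈ 291.
Year 2020: gap = -2.1 × (9.57 - 5.03) = -9.534%, loss ≈ 8111 × 9.534/100 ≈ 773.
Total lost output = 872 + 611 + 565 + 291 + 773 = 3112 billion.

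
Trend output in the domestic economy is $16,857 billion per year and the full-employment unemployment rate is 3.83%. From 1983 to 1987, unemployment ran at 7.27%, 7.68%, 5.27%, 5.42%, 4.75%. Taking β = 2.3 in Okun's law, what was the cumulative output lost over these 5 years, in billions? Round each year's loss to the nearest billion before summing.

$4,358 billion

Year 1983: gap = -2.3 × (7.27 - 3.83) = -7.912%, loss ≈ 16857 × 7.912/100 ≈ 1334.
Year 1984: gap = -2.3 × (7.68 - 3.83) = -8.855%, loss ≈ 16857 × 8.855/100 ≈ 1493.
Year 1985: gap = -2.3 × (5.27 - 3.83) = -3.312%, loss ≈ 16857 × 3.312/100 ≈ 558.
Year 1986: gap = -2.3 × (5.42 - 3.83) = -3.657%, loss ≈ 16857 × 3.657/100 ≈ 616.
Year 1987: gap = -2.3 × (4.75 - 3.83) = -2.116%, loss ≈ 16857 × 2.116/100 ≈ 357.
Total lost output = 1334 + 1493 + 558 + 616 + 357 = 4358 billion.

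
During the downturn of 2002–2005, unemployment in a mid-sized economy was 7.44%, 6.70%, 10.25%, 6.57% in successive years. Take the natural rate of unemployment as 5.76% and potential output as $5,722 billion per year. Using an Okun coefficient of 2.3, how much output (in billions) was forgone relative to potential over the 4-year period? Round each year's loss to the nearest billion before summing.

Year 2002: gap = -2.3 × (7.44 - 5.76) = -3.864%, loss ≈ 5722 × 3.864/100 ≈ 221.
Year 2003: gap = -2.3 × (6.7 - 5.76) = -2.162%, loss ≈ 5722 × 2.162/100 ≈ 124.
Year 2004: gap = -2.3 × (10.25 - 5.76) = -10.327%, loss ≈ 5722 × 10.327/100 ≈ 591.
Year 2005: gap = -2.3 × (6.57 - 5.76) = -1.863%, loss ≈ 5722 × 1.863/100 ≈ 107.
Total lost output = 221 + 124 + 591 + 107 = 1043 billion.

$1,043 billion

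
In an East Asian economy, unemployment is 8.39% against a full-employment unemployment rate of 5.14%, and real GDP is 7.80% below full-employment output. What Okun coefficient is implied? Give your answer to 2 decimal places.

Okun's law: output gap = -β × (u - u*).
-7.80 = -β × (8.39 - 5.14) = -β × 3.25, so β = 7.8/3.25 = 2.40.

β ≈ 2.40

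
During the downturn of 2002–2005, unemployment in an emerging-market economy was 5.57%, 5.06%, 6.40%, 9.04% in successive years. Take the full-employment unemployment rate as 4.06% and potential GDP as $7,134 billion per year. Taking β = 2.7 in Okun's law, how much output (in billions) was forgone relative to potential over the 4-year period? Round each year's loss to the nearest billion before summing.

Year 2002: gap = -2.7 × (5.57 - 4.06) = -4.077%, loss ≈ 7134 × 4.077/100 ≈ 291.
Year 2003: gap = -2.7 × (5.06 - 4.06) = -2.7%, loss ≈ 7134 × 2.7/100 ≈ 193.
Year 2004: gap = -2.7 × (6.4 - 4.06) = -6.318%, loss ≈ 7134 × 6.318/100 ≈ 451.
Year 2005: gap = -2.7 × (9.04 - 4.06) = -13.446%, loss ≈ 7134 × 13.446/100 ≈ 959.
Total lost output = 291 + 193 + 451 + 959 = 1894 billion.

$1,894 billion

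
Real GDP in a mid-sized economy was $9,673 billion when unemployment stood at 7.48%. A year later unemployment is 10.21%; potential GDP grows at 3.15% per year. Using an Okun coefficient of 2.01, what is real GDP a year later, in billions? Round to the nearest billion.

$9,447 billion

Δu = 10.21 - 7.48 = 2.73 points.
Okun's law (growth form): g_Y = g_Y* - β × Δu = 3.15 - 2.01 × (2.73) = 3.15 - 5.4873 = -2.3373%.
Real GDP in the next year = 9673 × (1 - 2.3373/100) = 9673 × 0.976627 ≈ 9447 billion.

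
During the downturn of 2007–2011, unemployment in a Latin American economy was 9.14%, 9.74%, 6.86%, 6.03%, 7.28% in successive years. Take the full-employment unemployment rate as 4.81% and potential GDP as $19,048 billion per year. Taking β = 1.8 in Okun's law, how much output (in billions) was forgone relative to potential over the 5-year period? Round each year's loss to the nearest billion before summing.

Year 2007: gap = -1.8 × (9.14 - 4.81) = -7.794%, loss ≈ 19048 × 7.794/100 ≈ 1485.
Year 2008: gap = -1.8 × (9.74 - 4.81) = -8.874%, loss ≈ 19048 × 8.874/100 ≈ 1690.
Year 2009: gap = -1.8 × (6.86 - 4.81) = -3.69%, loss ≈ 19048 × 3.69/100 ≈ 703.
Year 2010: gap = -1.8 × (6.03 - 4.81) = -2.196%, loss ≈ 19048 × 2.196/100 ≈ 418.
Year 2011: gap = -1.8 × (7.28 - 4.81) = -4.446%, loss ≈ 19048 × 4.446/100 ≈ 847.
Total lost output = 1485 + 1690 + 703 + 418 + 847 = 5143 billion.

$5,143 billion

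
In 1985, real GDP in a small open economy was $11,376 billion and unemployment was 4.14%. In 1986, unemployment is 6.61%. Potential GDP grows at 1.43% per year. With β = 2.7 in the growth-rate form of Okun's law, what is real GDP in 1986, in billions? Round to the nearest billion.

$10,780 billion

Δu = 6.61 - 4.14 = 2.47 points.
Okun's law (growth form): g_Y = g_Y* - β × Δu = 1.43 - 2.7 × (2.47) = 1.43 - 6.669 = -5.239%.
Real GDP in the next year = 11376 × (1 - 5.239/100) = 11376 × 0.94761 ≈ 10780 billion.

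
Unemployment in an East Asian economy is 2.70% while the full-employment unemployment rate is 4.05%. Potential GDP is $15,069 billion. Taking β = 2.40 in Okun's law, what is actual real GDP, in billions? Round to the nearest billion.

Unemployment gap = 2.7 - 4.05 = -1.35 points, so the output gap is -2.4 × (-1.35) = 3.24%.
Actual GDP = 15069 × (1 + 3.24/100) = 15069 × 1.0324 ≈ 15557 billion.

$15,557 billion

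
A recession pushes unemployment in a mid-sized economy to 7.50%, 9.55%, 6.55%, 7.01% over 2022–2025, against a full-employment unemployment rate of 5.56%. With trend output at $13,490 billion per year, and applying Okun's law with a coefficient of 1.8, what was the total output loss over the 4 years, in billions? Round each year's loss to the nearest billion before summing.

$2,032 billion

Year 2022: gap = -1.8 × (7.5 - 5.56) = -3.492%, loss ≈ 13490 × 3.492/100 ≈ 471.
Year 2023: gap = -1.8 × (9.55 - 5.56) = -7.182%, loss ≈ 13490 × 7.182/100 ≈ 969.
Year 2024: gap = -1.8 × (6.55 - 5.56) = -1.782%, loss ≈ 13490 × 1.782/100 ≈ 240.
Year 2025: gap = -1.8 × (7.01 - 5.56) = -2.61%, loss ≈ 13490 × 2.61/100 ≈ 352.
Total lost output = 471 + 969 + 240 + 352 = 2032 billion.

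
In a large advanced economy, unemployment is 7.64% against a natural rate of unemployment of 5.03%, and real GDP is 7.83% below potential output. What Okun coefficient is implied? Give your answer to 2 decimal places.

β ≈ 3.00

Okun's law: output gap = -β × (u - u*).
-7.83 = -β × (7.64 - 5.03) = -β × 2.61, so β = 7.83/2.61 = 3.00.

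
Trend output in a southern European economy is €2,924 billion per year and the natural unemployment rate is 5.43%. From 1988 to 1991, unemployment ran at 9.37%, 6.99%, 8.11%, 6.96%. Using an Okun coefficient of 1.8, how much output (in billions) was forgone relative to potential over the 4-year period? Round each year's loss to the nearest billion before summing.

Year 1988: gap = -1.8 × (9.37 - 5.43) = -7.092%, loss ≈ 2924 × 7.092/100 ≈ 207.
Year 1989: gap = -1.8 × (6.99 - 5.43) = -2.808%, loss ≈ 2924 × 2.808/100 ≈ 82.
Year 1990: gap = -1.8 × (8.11 - 5.43) = -4.824%, loss ≈ 2924 × 4.824/100 ≈ 141.
Year 1991: gap = -1.8 × (6.96 - 5.43) = -2.754%, loss ≈ 2924 × 2.754/100 ≈ 81.
Total lost output = 207 + 82 + 141 + 81 = 511 billion.

€511 billion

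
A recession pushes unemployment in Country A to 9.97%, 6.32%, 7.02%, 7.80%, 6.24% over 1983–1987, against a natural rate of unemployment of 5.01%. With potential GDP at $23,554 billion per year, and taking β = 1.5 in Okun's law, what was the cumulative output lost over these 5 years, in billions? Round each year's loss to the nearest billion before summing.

$4,346 billion

Year 1983: gap = -1.5 × (9.97 - 5.01) = -7.44%, loss ≈ 23554 × 7.44/100 ≈ 1752.
Year 1984: gap = -1.5 × (6.32 - 5.01) = -1.965%, loss ≈ 23554 × 1.965/100 ≈ 463.
Year 1985: gap = -1.5 × (7.02 - 5.01) = -3.015%, loss ≈ 23554 × 3.015/100 ≈ 710.
Year 1986: gap = -1.5 × (7.8 - 5.01) = -4.185%, loss ≈ 23554 × 4.185/100 ≈ 986.
Year 1987: gap = -1.5 × (6.24 - 5.01) = -1.845%, loss ≈ 23554 × 1.845/100 ≈ 435.
Total lost output = 1752 + 463 + 710 + 986 + 435 = 4346 billion.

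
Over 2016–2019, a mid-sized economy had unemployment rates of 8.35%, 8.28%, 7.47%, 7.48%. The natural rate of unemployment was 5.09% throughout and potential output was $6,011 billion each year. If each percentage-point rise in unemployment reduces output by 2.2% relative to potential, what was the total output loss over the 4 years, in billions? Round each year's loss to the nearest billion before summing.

Year 2016: gap = -2.2 × (8.35 - 5.09) = -7.172%, loss ≈ 6011 × 7.172/100 ≈ 431.
Year 2017: gap = -2.2 × (8.28 - 5.09) = -7.018%, loss ≈ 6011 × 7.018/100 ≈ 422.
Year 2018: gap = -2.2 × (7.47 - 5.09) = -5.236%, loss ≈ 6011 × 5.236/100 ≈ 315.
Year 2019: gap = -2.2 × (7.48 - 5.09) = -5.258%, loss ≈ 6011 × 5.258/100 ≈ 316.
Total lost output = 431 + 422 + 315 + 316 = 1484 billion.

$1,484 billion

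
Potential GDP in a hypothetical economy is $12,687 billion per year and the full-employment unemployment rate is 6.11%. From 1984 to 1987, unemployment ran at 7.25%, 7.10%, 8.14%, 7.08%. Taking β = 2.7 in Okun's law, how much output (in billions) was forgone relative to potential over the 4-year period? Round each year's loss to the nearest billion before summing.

$1,757 billion

Year 1984: gap = -2.7 × (7.25 - 6.11) = -3.078%, loss ≈ 12687 × 3.078/100 ≈ 391.
Year 1985: gap = -2.7 × (7.1 - 6.11) = -2.673%, loss ≈ 12687 × 2.673/100 ≈ 339.
Year 1986: gap = -2.7 × (8.14 - 6.11) = -5.481%, loss ≈ 12687 × 5.481/100 ≈ 695.
Year 1987: gap = -2.7 × (7.08 - 6.11) = -2.619%, loss ≈ 12687 × 2.619/100 ≈ 332.
Total lost output = 391 + 339 + 695 + 332 = 1757 billion.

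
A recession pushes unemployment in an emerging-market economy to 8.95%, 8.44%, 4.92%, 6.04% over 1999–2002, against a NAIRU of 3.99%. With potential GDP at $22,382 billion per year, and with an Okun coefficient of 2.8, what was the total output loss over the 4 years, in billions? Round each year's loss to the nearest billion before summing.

Year 1999: gap = -2.8 × (8.95 - 3.99) = -13.888%, loss ≈ 22382 × 13.888/100 ≈ 3108.
Year 2000: gap = -2.8 × (8.44 - 3.99) = -12.46%, loss ≈ 22382 × 12.46/100 ≈ 2789.
Year 2001: gap = -2.8 × (4.92 - 3.99) = -2.604%, loss ≈ 22382 × 2.604/100 ≈ 583.
Year 2002: gap = -2.8 × (6.04 - 3.99) = -5.74%, loss ≈ 22382 × 5.74/100 ≈ 1285.
Total lost output = 3108 + 2789 + 583 + 1285 = 7765 billion.

$7,765 billion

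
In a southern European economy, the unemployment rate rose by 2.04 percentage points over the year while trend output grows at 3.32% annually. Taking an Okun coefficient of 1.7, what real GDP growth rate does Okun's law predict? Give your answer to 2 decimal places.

Growth-rate Okun's law: g_Y = g_Y* - β × Δu.
g_Y = 3.32 - 1.7 × (2.04) = 3.32 - 3.468 = -0.148%, i.e. -0.15% to 2 d.p.

-0.15%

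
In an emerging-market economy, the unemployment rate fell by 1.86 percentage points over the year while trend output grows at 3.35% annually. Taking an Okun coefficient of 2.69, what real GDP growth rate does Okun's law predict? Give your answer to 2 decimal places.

8.35%

Growth-rate Okun's law: g_Y = g_Y* - β × Δu.
g_Y = 3.35 - 2.69 × (-1.86) = 3.35 + 5.0034 = 8.3534%, i.e. 8.35% to 2 d.p.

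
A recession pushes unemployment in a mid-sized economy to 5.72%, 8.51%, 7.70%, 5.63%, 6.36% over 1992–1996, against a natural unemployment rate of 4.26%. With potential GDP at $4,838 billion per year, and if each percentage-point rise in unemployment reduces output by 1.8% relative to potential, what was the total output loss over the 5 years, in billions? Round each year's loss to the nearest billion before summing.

$1,099 billion

Year 1992: gap = -1.8 × (5.72 - 4.26) = -2.628%, loss ≈ 4838 × 2.628/100 ≈ 127.
Year 1993: gap = -1.8 × (8.51 - 4.26) = -7.65%, loss ≈ 4838 × 7.65/100 ≈ 370.
Year 1994: gap = -1.8 × (7.7 - 4.26) = -6.192%, loss ≈ 4838 × 6.192/100 ≈ 300.
Year 1995: gap = -1.8 × (5.63 - 4.26) = -2.466%, loss ≈ 4838 × 2.466/100 ≈ 119.
Year 1996: gap = -1.8 × (6.36 - 4.26) = -3.78%, loss ≈ 4838 × 3.78/100 ≈ 183.
Total lost output = 127 + 370 + 300 + 119 + 183 = 1099 billion.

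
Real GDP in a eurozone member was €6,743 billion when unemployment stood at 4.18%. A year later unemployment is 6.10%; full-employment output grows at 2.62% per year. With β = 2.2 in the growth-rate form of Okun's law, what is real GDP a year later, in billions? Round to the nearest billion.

€6,635 billion

Δu = 6.1 - 4.18 = 1.92 points.
Okun's law (growth form): g_Y = g_Y* - β × Δu = 2.62 - 2.2 × (1.92) = 2.62 - 4.224 = -1.604%.
Real GDP in the next year = 6743 × (1 - 1.604/100) = 6743 × 0.98396 ≈ 6635 billion.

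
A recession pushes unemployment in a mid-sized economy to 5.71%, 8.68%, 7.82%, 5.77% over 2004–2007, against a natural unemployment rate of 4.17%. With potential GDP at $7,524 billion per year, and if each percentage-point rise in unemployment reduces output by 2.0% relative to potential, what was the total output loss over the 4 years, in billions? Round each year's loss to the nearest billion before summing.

$1,701 billion

Year 2004: gap = -2.0 × (5.71 - 4.17) = -3.08%, loss ≈ 7524 × 3.08/100 ≈ 232.
Year 2005: gap = -2.0 × (8.68 - 4.17) = -9.02%, loss ≈ 7524 × 9.02/100 ≈ 679.
Year 2006: gap = -2.0 × (7.82 - 4.17) = -7.3%, loss ≈ 7524 × 7.3/100 ≈ 549.
Year 2007: gap = -2.0 × (5.77 - 4.17) = -3.2%, loss ≈ 7524 × 3.2/100 ≈ 241.
Total lost output = 232 + 679 + 549 + 241 = 1701 billion.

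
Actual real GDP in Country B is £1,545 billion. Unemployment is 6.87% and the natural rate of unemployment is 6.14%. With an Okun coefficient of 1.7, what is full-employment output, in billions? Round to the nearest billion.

Unemployment gap = 6.87 - 6.14 = 0.73 points, so output gap = -1.7 × 0.73 = -1.241%.
Since Y = Y* × (1 + gap/100), Y* = 1545/0.98759 ≈ 1564 billion.

£1,564 billion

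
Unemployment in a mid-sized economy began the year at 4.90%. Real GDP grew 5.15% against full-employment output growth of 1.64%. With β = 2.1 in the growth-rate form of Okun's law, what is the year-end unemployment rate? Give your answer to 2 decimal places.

3.23%

Growth-rate Okun's law: g_Y = g_Y* - β × Δu, so Δu = (g_Y* - g_Y)/β.
Δu = (1.64 - 5.15)/2.1 = -3.51/2.1 = -1.67 percentage points.
Year-end unemployment = 4.9 - 1.67 = 3.23%.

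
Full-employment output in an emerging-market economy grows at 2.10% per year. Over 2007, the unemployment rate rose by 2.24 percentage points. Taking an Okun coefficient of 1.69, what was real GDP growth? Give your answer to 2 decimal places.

Growth-rate Okun's law: g_Y = g_Y* - β × Δu.
g_Y = 2.10 - 1.69 × (2.24) = 2.1 - 3.7856 = -1.6856%, i.e. -1.69% to 2 d.p.

-1.69%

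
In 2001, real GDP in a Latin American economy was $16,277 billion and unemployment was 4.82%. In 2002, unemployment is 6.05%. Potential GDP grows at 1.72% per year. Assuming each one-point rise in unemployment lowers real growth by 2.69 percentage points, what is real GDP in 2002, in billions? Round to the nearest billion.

$16,018 billion

Δu = 6.05 - 4.82 = 1.23 points.
Okun's law (growth form): g_Y = g_Y* - β × Δu = 1.72 - 2.69 × (1.23) = 1.72 - 3.3087 = -1.5887%.
Real GDP in the next year = 16277 × (1 - 1.5887/100) = 16277 × 0.984113 ≈ 16018 billion.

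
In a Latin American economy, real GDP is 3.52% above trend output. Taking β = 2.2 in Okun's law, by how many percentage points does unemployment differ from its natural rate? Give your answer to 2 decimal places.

-1.60 percentage points

Okun's law: output gap = -β × (u - u*), so u - u* = -(output gap)/β.
u - u* = -(3.52)/2.2 = -1.6 percentage points.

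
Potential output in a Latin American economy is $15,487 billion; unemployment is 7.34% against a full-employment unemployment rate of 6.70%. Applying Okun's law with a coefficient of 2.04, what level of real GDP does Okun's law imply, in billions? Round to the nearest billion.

Unemployment gap = 7.34 - 6.7 = 0.64 points, so the output gap is -2.04 × 0.64 = -1.3056%.
Actual GDP = 15487 × (1 - 1.3056/100) = 15487 × 0.986944 ≈ 15285 billion.

$15,285 billion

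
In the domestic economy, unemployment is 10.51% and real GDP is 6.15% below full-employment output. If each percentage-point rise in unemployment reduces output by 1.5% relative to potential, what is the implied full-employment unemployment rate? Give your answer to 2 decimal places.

6.41%

From Okun's law, u - u* = -(output gap)/β = -(-6.15)/1.5 = 4.1 points.
So u* = 10.51 - 4.1 = 6.41%.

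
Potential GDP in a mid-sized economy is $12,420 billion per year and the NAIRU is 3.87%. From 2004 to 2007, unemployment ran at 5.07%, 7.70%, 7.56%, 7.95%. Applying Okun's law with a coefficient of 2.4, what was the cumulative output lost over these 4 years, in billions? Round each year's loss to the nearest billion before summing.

$3,816 billion

Year 2004: gap = -2.4 × (5.07 - 3.87) = -2.88%, loss ≈ 12420 × 2.88/100 ≈ 358.
Year 2005: gap = -2.4 × (7.7 - 3.87) = -9.192%, loss ≈ 12420 × 9.192/100 ≈ 1142.
Year 2006: gap = -2.4 × (7.56 - 3.87) = -8.856%, loss ≈ 12420 × 8.856/100 ≈ 1100.
Year 2007: gap = -2.4 × (7.95 - 3.87) = -9.792%, loss ≈ 12420 × 9.792/100 ≈ 1216.
Total lost output = 358 + 1142 + 1100 + 1216 = 3816 billion.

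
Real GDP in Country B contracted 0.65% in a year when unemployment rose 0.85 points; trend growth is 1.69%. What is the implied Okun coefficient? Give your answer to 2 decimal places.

β ≈ 2.75

Growth form: g_Y = g_Y* - β × Δu, so β = (g_Y* - g_Y)/Δu.
β = (1.69 + 0.65)/0.85 = 2.34/0.85 = 2.75.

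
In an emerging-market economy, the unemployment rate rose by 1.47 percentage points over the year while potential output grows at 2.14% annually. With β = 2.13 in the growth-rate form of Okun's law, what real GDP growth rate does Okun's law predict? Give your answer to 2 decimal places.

Growth-rate Okun's law: g_Y = g_Y* - β × Δu.
g_Y = 2.14 - 2.13 × (1.47) = 2.14 - 3.1311 = -0.9911%, i.e. -0.99% to 2 d.p.

-0.99%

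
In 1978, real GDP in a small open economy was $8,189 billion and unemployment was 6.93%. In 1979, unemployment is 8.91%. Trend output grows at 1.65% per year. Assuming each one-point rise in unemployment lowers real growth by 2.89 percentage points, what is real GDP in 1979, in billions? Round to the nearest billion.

Δu = 8.91 - 6.93 = 1.98 points.
Okun's law (growth form): g_Y = g_Y* - β × Δu = 1.65 - 2.89 × (1.98) = 1.65 - 5.7222 = -4.0722%.
Real GDP in the next year = 8189 × (1 - 4.0722/100) = 8189 × 0.959278 ≈ 7856 billion.

$7,856 billion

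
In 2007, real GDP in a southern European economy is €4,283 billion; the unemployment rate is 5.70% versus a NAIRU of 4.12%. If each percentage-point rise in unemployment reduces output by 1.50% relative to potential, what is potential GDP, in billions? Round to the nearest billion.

Unemployment gap = 5.7 - 4.12 = 1.58 points, so output gap = -1.5 × 1.58 = -2.37%.
Since Y = Y* × (1 + gap/100), Y* = 4283/0.9763 ≈ 4387 billion.

€4,387 billion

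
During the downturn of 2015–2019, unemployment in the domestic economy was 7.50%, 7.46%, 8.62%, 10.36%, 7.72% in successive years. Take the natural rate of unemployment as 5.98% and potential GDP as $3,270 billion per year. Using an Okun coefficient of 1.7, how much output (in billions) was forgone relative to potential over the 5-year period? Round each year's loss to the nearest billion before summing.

Year 2015: gap = -1.7 × (7.5 - 5.98) = -2.584%, loss ≈ 3270 × 2.584/100 ≈ 84.
Year 2016: gap = -1.7 × (7.46 - 5.98) = -2.516%, loss ≈ 3270 × 2.516/100 ≈ 82.
Year 2017: gap = -1.7 × (8.62 - 5.98) = -4.488%, loss ≈ 3270 × 4.488/100 ≈ 147.
Year 2018: gap = -1.7 × (10.36 - 5.98) = -7.446%, loss ≈ 3270 × 7.446/100 ≈ 243.
Year 2019: gap = -1.7 × (7.72 - 5.98) = -2.958%, loss ≈ 3270 × 2.958/100 ≈ 97.
Total lost output = 84 + 82 + 147 + 243 + 97 = 653 billion.

$653 billion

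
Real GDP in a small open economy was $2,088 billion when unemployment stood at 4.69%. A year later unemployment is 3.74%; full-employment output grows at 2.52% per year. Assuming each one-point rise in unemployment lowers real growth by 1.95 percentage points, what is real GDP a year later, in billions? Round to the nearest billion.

Δu = 3.74 - 4.69 = -0.95 points.
Okun's law (growth form): g_Y = g_Y* - β × Δu = 2.52 - 1.95 × (-0.95) = 2.52 + 1.8525 = 4.3725%.
Real GDP in the next year = 2088 × (1 + 4.3725/100) = 2088 × 1.043725 ≈ 2179 billion.

$2,179 billion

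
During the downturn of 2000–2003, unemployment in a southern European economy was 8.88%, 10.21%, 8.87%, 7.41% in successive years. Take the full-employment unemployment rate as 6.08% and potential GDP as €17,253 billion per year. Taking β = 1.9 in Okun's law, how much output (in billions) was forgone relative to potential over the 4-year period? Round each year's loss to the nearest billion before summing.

Year 2000: gap = -1.9 × (8.88 - 6.08) = -5.32%, loss ≈ 17253 × 5.32/100 ≈ 918.
Year 2001: gap = -1.9 × (10.21 - 6.08) = -7.847%, loss ≈ 17253 × 7.847/100 ≈ 1354.
Year 2002: gap = -1.9 × (8.87 - 6.08) = -5.301%, loss ≈ 17253 × 5.301/100 ≈ 915.
Year 2003: gap = -1.9 × (7.41 - 6.08) = -2.527%, loss ≈ 17253 × 2.527/100 ≈ 436.
Total lost output = 918 + 1354 + 915 + 436 = 3623 billion.

€3,623 billion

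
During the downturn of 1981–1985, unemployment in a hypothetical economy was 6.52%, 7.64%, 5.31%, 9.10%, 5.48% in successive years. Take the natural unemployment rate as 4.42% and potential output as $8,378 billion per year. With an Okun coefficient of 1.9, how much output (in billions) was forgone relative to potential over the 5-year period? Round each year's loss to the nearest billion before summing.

Year 1981: gap = -1.9 × (6.52 - 4.42) = -3.99%, loss ≈ 8378 × 3.99/100 ≈ 334.
Year 1982: gap = -1.9 × (7.64 - 4.42) = -6.118%, loss ≈ 8378 × 6.118/100 ≈ 513.
Year 1983: gap = -1.9 × (5.31 - 4.42) = -1.691%, loss ≈ 8378 × 1.691/100 ≈ 142.
Year 1984: gap = -1.9 × (9.1 - 4.42) = -8.892%, loss ≈ 8378 × 8.892/100 ≈ 745.
Year 1985: gap = -1.9 × (5.48 - 4.42) = -2.014%, loss ≈ 8378 × 2.014/100 ≈ 169.
Total lost output = 334 + 513 + 142 + 745 + 169 = 1903 billion.

$1,903 billion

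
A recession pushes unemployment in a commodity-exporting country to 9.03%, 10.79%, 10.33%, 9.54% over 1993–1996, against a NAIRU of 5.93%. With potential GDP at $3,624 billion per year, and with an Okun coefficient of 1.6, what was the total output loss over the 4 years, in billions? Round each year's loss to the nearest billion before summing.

Year 1993: gap = -1.6 × (9.03 - 5.93) = -4.96%, loss ≈ 3624 × 4.96/100 ≈ 180.
Year 1994: gap = -1.6 × (10.79 - 5.93) = -7.776%, loss ≈ 3624 × 7.776/100 ≈ 282.
Year 1995: gap = -1.6 × (10.33 - 5.93) = -7.04%, loss ≈ 3624 × 7.04/100 ≈ 255.
Year 1996: gap = -1.6 × (9.54 - 5.93) = -5.776%, loss ≈ 3624 × 5.776/100 ≈ 209.
Total lost output = 180 + 282 + 255 + 209 = 926 billion.

$926 billion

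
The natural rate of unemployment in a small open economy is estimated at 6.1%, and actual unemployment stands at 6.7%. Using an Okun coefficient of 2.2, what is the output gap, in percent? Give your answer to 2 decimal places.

-1.32%

The unemployment gap is 6.7 - 6.1 = 0.6 percentage points.
Okun's law gives an output gap of -2.2 × 0.6 = -1.32%, i.e. 1.32% below potential.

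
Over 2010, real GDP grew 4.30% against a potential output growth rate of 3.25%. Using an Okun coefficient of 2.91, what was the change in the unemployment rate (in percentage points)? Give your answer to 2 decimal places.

-0.36 percentage points

Growth-rate Okun's law: g_Y = g_Y* - β × Δu, so Δu = (g_Y* - g_Y)/β.
Δu = (3.25 - 4.3)/2.91 = -1.05/2.91 = -0.36 percentage points.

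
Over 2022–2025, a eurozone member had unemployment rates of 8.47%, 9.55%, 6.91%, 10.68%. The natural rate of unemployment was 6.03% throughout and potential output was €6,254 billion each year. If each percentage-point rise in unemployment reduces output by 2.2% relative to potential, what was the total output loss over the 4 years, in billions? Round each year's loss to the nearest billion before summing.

€1,581 billion

Year 2022: gap = -2.2 × (8.47 - 6.03) = -5.368%, loss ≈ 6254 × 5.368/100 ≈ 336.
Year 2023: gap = -2.2 × (9.55 - 6.03) = -7.744%, loss ≈ 6254 × 7.744/100 ≈ 484.
Year 2024: gap = -2.2 × (6.91 - 6.03) = -1.936%, loss ≈ 6254 × 1.936/100 ≈ 121.
Year 2025: gap = -2.2 × (10.68 - 6.03) = -10.23%, loss ≈ 6254 × 10.23/100 ≈ 640.
Total lost output = 336 + 484 + 121 + 640 = 1581 billion.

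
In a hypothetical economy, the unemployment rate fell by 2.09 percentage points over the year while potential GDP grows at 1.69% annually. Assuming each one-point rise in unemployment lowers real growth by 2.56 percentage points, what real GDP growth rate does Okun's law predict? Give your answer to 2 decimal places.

Growth-rate Okun's law: g_Y = g_Y* - β × Δu.
g_Y = 1.69 - 2.56 × (-2.09) = 1.69 + 5.3504 = 7.0404%, i.e. 7.04% to 2 d.p.

7.04%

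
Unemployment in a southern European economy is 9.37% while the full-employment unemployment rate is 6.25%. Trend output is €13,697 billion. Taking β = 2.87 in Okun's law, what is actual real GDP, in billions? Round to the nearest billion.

Unemployment gap = 9.37 - 6.25 = 3.12 points, so the output gap is -2.87 × 3.12 = -8.9544%.
Actual GDP = 13697 × (1 - 8.9544/100) = 13697 × 0.910456 ≈ 12471 billion.

€12,471 billion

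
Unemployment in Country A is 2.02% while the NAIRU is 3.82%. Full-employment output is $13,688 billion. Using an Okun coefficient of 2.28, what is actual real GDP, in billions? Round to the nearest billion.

$14,250 billion

Unemployment gap = 2.02 - 3.82 = -1.8 points, so the output gap is -2.28 × (-1.8) = 4.104%.
Actual GDP = 13688 × (1 + 4.104/100) = 13688 × 1.04104 ≈ 14250 billion.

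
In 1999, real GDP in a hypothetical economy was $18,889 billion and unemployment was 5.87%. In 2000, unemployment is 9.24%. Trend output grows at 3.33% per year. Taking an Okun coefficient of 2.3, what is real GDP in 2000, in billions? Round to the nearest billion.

$18,054 billion

Δu = 9.24 - 5.87 = 3.37 points.
Okun's law (growth form): g_Y = g_Y* - β × Δu = 3.33 - 2.3 × (3.37) = 3.33 - 7.751 = -4.421%.
Real GDP in the next year = 18889 × (1 - 4.421/100) = 18889 × 0.95579 ≈ 18054 billion.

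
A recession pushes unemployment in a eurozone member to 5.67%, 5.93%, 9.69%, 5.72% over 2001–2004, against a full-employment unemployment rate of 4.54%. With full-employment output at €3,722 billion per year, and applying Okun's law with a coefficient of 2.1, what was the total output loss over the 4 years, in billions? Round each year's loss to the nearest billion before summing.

Year 2001: gap = -2.1 × (5.67 - 4.54) = -2.373%, loss ≈ 3722 × 2.373/100 ≈ 88.
Year 2002: gap = -2.1 × (5.93 - 4.54) = -2.919%, loss ≈ 3722 × 2.919/100 ≈ 109.
Year 2003: gap = -2.1 × (9.69 - 4.54) = -10.815%, loss ≈ 3722 × 10.815/100 ≈ 403.
Year 2004: gap = -2.1 × (5.72 - 4.54) = -2.478%, loss ≈ 3722 × 2.478/100 ≈ 92.
Total lost output = 88 + 109 + 403 + 92 = 692 billion.

€692 billion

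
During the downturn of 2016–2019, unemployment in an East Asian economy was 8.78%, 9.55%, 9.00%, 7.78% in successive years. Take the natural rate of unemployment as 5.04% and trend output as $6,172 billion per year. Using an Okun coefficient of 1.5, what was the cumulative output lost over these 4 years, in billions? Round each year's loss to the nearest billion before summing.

$1,385 billion

Year 2016: gap = -1.5 × (8.78 - 5.04) = -5.61%, loss ≈ 6172 × 5.61/100 ≈ 346.
Year 2017: gap = -1.5 × (9.55 - 5.04) = -6.765%, loss ≈ 6172 × 6.765/100 ≈ 418.
Year 2018: gap = -1.5 × (9 - 5.04) = -5.94%, loss ≈ 6172 × 5.94/100 ≈ 367.
Year 2019: gap = -1.5 × (7.78 - 5.04) = -4.11%, loss ≈ 6172 × 4.11/100 ≈ 254.
Total lost output = 346 + 418 + 367 + 254 = 1385 billion.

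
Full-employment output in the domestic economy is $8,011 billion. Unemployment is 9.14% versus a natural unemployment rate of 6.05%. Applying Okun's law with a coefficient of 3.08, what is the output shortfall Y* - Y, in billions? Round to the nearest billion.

Output gap = -3.08 × (9.14 - 6.05) = -3.08 × 3.09 = -9.5172%.
Actual GDP ≈ 8011 × 0.904828 ≈ 7249 billion, so the shortfall is 8011 - 7249 = 762 billion.

$762 billion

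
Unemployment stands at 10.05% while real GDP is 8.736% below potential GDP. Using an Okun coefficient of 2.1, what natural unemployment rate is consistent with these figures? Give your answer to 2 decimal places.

5.89%

From Okun's law, u - u* = -(output gap)/β = -(-8.736)/2.1 = 4.16 points.
So u* = 10.05 - 4.16 = 5.89%.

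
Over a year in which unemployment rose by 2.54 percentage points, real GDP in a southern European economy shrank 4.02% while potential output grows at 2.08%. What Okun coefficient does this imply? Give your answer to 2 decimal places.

β ≈ 2.40

Growth form: g_Y = g_Y* - β × Δu, so β = (g_Y* - g_Y)/Δu.
β = (2.08 + 4.02)/2.54 = 6.1/2.54 = 2.40.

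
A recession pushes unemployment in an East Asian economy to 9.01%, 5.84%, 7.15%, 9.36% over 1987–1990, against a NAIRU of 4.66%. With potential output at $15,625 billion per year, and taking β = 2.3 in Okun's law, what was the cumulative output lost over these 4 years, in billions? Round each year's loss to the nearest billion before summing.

Year 1987: gap = -2.3 × (9.01 - 4.66) = -10.005%, loss ≈ 15625 × 10.005/100 ≈ 1563.
Year 1988: gap = -2.3 × (5.84 - 4.66) = -2.714%, loss ≈ 15625 × 2.714/100 ≈ 424.
Year 1989: gap = -2.3 × (7.15 - 4.66) = -5.727%, loss ≈ 15625 × 5.727/100 ≈ 895.
Year 1990: gap = -2.3 × (9.36 - 4.66) = -10.81%, loss ≈ 15625 × 10.81/100 ≈ 1689.
Total lost output = 1563 + 424 + 895 + 1689 = 4571 billion.

$4,571 billion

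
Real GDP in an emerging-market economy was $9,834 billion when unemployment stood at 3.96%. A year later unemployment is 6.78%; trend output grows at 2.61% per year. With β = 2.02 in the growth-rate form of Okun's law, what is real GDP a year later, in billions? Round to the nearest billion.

$9,530 billion

Δu = 6.78 - 3.96 = 2.82 points.
Okun's law (growth form): g_Y = g_Y* - β × Δu = 2.61 - 2.02 × (2.82) = 2.61 - 5.6964 = -3.0864%.
Real GDP in the next year = 9834 × (1 - 3.0864/100) = 9834 × 0.969136 ≈ 9530 billion.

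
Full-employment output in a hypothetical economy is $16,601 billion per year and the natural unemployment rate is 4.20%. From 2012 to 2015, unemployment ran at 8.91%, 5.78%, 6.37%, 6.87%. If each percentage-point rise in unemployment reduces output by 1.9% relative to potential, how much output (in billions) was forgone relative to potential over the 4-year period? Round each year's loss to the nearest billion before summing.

$3,510 billion

Year 2012: gap = -1.9 × (8.91 - 4.2) = -8.949%, loss ≈ 16601 × 8.949/100 ≈ 1486.
Year 2013: gap = -1.9 × (5.78 - 4.2) = -3.002%, loss ≈ 16601 × 3.002/100 ≈ 498.
Year 2014: gap = -1.9 × (6.37 - 4.2) = -4.123%, loss ≈ 16601 × 4.123/100 ≈ 684.
Year 2015: gap = -1.9 × (6.87 - 4.2) = -5.073%, loss ≈ 16601 × 5.073/100 ≈ 842.
Total lost output = 1486 + 498 + 684 + 842 = 3510 billion.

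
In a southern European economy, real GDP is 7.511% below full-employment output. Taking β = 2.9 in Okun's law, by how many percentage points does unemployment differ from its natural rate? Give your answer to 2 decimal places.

2.59 percentage points

Okun's law: output gap = -β × (u - u*), so u - u* = -(output gap)/β.
u - u* = -(-7.511)/2.9 = 2.59 percentage points.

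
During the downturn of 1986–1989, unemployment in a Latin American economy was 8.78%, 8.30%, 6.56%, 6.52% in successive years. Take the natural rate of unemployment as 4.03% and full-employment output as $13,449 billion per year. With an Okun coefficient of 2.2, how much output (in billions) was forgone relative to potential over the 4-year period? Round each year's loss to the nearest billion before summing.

Year 1986: gap = -2.2 × (8.78 - 4.03) = -10.45%, loss ≈ 13449 × 10.45/100 ≈ 1405.
Year 1987: gap = -2.2 × (8.3 - 4.03) = -9.394%, loss ≈ 13449 × 9.394/100 ≈ 1263.
Year 1988: gap = -2.2 × (6.56 - 4.03) = -5.566%, loss ≈ 13449 × 5.566/100 ≈ 749.
Year 1989: gap = -2.2 × (6.52 - 4.03) = -5.478%, loss ≈ 13449 × 5.478/100 ≈ 737.
Total lost output = 1405 + 1263 + 749 + 737 = 4154 billion.

$4,154 billion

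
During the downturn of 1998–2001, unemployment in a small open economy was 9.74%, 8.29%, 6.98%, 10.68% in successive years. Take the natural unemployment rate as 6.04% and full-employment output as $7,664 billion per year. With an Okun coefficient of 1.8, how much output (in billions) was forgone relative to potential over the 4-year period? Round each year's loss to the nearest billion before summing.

Year 1998: gap = -1.8 × (9.74 - 6.04) = -6.66%, loss ≈ 7664 × 6.66/100 ≈ 510.
Year 1999: gap = -1.8 × (8.29 - 6.04) = -4.05%, loss ≈ 7664 × 4.05/100 ≈ 310.
Year 2000: gap = -1.8 × (6.98 - 6.04) = -1.692%, loss ≈ 7664 × 1.692/100 ≈ 130.
Year 2001: gap = -1.8 × (10.68 - 6.04) = -8.352%, loss ≈ 7664 × 8.352/100 ≈ 640.
Total lost output = 510 + 310 + 130 + 640 = 1590 billion.

$1,590 billion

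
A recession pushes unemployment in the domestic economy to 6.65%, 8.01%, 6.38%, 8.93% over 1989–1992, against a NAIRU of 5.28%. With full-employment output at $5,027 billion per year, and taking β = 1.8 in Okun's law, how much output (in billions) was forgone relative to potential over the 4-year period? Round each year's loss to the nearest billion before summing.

$801 billion

Year 1989: gap = -1.8 × (6.65 - 5.28) = -2.466%, loss ≈ 5027 × 2.466/100 ≈ 124.
Year 1990: gap = -1.8 × (8.01 - 5.28) = -4.914%, loss ≈ 5027 × 4.914/100 ≈ 247.
Year 1991: gap = -1.8 × (6.38 - 5.28) = -1.98%, loss ≈ 5027 × 1.98/100 ≈ 100.
Year 1992: gap = -1.8 × (8.93 - 5.28) = -6.57%, loss ≈ 5027 × 6.57/100 ≈ 330.
Total lost output = 124 + 247 + 100 + 330 = 801 billion.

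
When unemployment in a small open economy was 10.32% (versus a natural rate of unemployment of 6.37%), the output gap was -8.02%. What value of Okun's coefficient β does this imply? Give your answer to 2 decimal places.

β ≈ 2.03

Okun's law: output gap = -β × (u - u*).
-8.02 = -β × (10.32 - 6.37) = -β × 3.95, so β = 8.02/3.95 = 2.03.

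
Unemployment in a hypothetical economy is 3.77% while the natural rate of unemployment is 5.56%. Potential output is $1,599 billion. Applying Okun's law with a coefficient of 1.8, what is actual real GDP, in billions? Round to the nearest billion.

$1,651 billion

Unemployment gap = 3.77 - 5.56 = -1.79 points, so the output gap is -1.8 × (-1.79) = 3.222%.
Actual GDP = 1599 × (1 + 3.222/100) = 1599 × 1.03222 ≈ 1651 billion.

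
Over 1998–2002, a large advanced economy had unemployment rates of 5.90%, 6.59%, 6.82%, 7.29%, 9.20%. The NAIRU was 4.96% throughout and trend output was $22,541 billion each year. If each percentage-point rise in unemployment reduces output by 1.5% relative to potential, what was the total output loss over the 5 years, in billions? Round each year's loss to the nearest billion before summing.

Year 1998: gap = -1.5 × (5.9 - 4.96) = -1.41%, loss ≈ 22541 × 1.41/100 ≈ 318.
Year 1999: gap = -1.5 × (6.59 - 4.96) = -2.445%, loss ≈ 22541 × 2.445/100 ≈ 551.
Year 2000: gap = -1.5 × (6.82 - 4.96) = -2.79%, loss ≈ 22541 × 2.79/100 ≈ 629.
Year 2001: gap = -1.5 × (7.29 - 4.96) = -3.495%, loss ≈ 22541 × 3.495/100 ≈ 788.
Year 2002: gap = -1.5 × (9.2 - 4.96) = -6.36%, loss ≈ 22541 × 6.36/100 ≈ 1434.
Total lost output = 318 + 551 + 629 + 788 + 1434 = 3720 billion.

$3,720 billion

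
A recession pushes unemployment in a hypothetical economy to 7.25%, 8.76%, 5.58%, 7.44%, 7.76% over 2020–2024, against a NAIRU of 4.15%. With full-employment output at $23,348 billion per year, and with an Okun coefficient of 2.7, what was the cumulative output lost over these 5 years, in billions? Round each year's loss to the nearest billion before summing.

$10,111 billion

Year 2020: gap = -2.7 × (7.25 - 4.15) = -8.37%, loss ≈ 23348 × 8.37/100 ≈ 1954.
Year 2021: gap = -2.7 × (8.76 - 4.15) = -12.447%, loss ≈ 23348 × 12.447/100 ≈ 2906.
Year 2022: gap = -2.7 × (5.58 - 4.15) = -3.861%, loss ≈ 23348 × 3.861/100 ≈ 901.
Year 2023: gap = -2.7 × (7.44 - 4.15) = -8.883%, loss ≈ 23348 × 8.883/100 ≈ 2074.
Year 2024: gap = -2.7 × (7.76 - 4.15) = -9.747%, loss ≈ 23348 × 9.747/100 ≈ 2276.
Total lost output = 1954 + 2906 + 901 + 2074 + 2276 = 10111 billion.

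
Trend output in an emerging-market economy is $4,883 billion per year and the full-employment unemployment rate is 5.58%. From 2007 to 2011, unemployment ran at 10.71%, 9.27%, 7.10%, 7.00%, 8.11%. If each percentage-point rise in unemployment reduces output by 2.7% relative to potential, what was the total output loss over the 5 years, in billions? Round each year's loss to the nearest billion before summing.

Year 2007: gap = -2.7 × (10.71 - 5.58) = -13.851%, loss ≈ 4883 × 13.851/100 ≈ 676.
Year 2008: gap = -2.7 × (9.27 - 5.58) = -9.963%, loss ≈ 4883 × 9.963/100 ≈ 486.
Year 2009: gap = -2.7 × (7.1 - 5.58) = -4.104%, loss ≈ 4883 × 4.104/100 ≈ 200.
Year 2010: gap = -2.7 × (7 - 5.58) = -3.834%, loss ≈ 4883 × 3.834/100 ≈ 187.
Year 2011: gap = -2.7 × (8.11 - 5.58) = -6.831%, loss ≈ 4883 × 6.831/100 ≈ 334.
Total lost output = 676 + 486 + 200 + 187 + 334 = 1883 billion.

$1,883 billion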